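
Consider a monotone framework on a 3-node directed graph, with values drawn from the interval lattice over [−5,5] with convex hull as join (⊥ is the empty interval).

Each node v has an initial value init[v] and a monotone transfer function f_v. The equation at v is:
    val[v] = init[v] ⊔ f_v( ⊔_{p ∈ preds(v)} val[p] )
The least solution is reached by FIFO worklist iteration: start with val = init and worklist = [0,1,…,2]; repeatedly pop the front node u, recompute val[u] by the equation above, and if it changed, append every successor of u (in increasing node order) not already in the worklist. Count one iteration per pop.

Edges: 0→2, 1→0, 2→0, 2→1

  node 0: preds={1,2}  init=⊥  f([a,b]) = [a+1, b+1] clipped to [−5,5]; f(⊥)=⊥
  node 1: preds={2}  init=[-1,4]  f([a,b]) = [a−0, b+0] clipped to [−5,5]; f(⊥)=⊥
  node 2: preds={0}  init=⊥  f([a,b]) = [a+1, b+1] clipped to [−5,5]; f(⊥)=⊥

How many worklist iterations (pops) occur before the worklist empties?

6

Iteration log — 6 steps:
  step 1. node 0  ⊔preds=[-1,4]  new=[0,5]  old=⊥  +wl: 
  step 2. node 1  ⊔preds=⊥  new=[-1,4]  stable
  step 3. node 2  ⊔preds=[0,5]  new=[1,5]  old=⊥  +wl: 0,1
  step 4. node 0  ⊔preds=[-1,5]  new=[0,5]  stable
  step 5. node 1  ⊔preds=[1,5]  new=[-1,5]  old=[-1,4]  +wl: 0
  step 6. node 0  ⊔preds=[-1,5]  new=[0,5]  stable

Least fixpoint reached:
  node 0: [0,5]
  node 1: [-1,5]
  node 2: [1,5]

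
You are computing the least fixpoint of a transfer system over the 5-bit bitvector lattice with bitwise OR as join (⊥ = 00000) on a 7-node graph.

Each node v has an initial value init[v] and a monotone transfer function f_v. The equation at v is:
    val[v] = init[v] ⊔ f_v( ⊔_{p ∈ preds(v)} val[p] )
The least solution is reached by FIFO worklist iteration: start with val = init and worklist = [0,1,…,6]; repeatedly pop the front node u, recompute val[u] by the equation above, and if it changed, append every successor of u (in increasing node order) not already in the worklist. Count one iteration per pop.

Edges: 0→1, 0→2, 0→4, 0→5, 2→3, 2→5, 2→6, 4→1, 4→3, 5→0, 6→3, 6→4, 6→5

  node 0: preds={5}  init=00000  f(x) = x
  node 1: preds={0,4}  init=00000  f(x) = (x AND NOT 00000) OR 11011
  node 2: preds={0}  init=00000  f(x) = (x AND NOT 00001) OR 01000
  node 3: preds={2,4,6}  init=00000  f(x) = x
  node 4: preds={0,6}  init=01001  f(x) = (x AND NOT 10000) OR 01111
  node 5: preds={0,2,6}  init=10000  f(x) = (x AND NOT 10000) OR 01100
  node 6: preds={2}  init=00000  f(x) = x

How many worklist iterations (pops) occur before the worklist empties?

20

Worklist (20 pops):
  #1 pop 0: in=10000 → 10000 (was 00000); enqueue []
  #2 pop 1: in=11001 → 11011 (was 00000); enqueue []
  #3 pop 2: in=10000 → 11000 (was 00000); enqueue []
  #4 pop 3: in=11001 → 11001 (was 00000); enqueue []
  #5 pop 4: in=10000 → 01111 (was 01001); enqueue [1,3]
  #6 pop 5: in=11000 → 11100 (was 10000); enqueue [0]
  #7 pop 6: in=11000 → 11000 (was 00000); enqueue [4,5]
  #8 pop 1: in=11111 → 11111 (was 11011); enqueue []
  #9 pop 3: in=11111 → 11111 (was 11001); enqueue []
  #10 pop 0: in=11100 → 11100 (was 10000); enqueue [1,2]
  #11 pop 4: in=11100 → 01111 (no change)
  #12 pop 5: in=11100 → 11100 (no change)
  #13 pop 1: in=11111 → 11111 (no change)
  #14 pop 2: in=11100 → 11100 (was 11000); enqueue [3,5,6]
  #15 pop 3: in=11111 → 11111 (no change)
  #16 pop 5: in=11100 → 11100 (no change)
  #17 pop 6: in=11100 → 11100 (was 11000); enqueue [3,4,5]
  #18 pop 3: in=11111 → 11111 (no change)
  #19 pop 4: in=11100 → 01111 (no change)
  #20 pop 5: in=11100 → 11100 (no change)

Fixpoint:
  val[0] = 11100
  val[1] = 11111
  val[2] = 11100
  val[3] = 11111
  val[4] = 01111
  val[5] = 11100
  val[6] = 11100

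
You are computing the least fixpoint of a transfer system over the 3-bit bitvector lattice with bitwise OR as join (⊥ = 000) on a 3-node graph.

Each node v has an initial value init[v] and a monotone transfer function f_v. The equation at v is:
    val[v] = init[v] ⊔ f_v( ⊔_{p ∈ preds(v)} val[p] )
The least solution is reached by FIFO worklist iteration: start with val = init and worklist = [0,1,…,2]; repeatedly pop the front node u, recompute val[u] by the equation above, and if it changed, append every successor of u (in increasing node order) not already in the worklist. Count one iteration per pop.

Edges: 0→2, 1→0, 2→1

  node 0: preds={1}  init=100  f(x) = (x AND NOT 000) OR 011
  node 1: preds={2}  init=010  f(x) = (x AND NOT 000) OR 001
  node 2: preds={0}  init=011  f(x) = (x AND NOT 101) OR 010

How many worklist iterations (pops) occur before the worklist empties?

4

Iteration log — 4 steps:
  step 1. node 0  ⊔preds=010  new=111  old=100  +wl: 
  step 2. node 1  ⊔preds=011  new=011  old=010  +wl: 0
  step 3. node 2  ⊔preds=111  new=011  stable
  step 4. node 0  ⊔preds=011  new=111  stable

Least fixpoint reached:
  node 0: 111
  node 1: 011
  node 2: 011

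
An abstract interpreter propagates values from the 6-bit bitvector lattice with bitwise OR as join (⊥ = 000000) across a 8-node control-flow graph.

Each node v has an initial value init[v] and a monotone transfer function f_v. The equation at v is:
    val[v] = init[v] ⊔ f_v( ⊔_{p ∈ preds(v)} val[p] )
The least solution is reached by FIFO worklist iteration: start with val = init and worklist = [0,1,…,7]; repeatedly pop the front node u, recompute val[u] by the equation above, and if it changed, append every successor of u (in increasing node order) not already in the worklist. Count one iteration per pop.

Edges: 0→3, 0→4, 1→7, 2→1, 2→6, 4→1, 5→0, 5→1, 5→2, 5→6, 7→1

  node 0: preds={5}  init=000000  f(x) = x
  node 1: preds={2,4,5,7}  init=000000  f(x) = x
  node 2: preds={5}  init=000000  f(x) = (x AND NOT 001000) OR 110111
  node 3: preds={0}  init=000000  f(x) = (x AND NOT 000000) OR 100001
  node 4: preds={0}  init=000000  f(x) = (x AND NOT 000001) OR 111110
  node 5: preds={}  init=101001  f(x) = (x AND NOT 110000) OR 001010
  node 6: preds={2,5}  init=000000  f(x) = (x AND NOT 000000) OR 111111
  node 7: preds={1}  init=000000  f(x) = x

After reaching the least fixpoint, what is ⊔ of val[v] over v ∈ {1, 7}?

111111

Iteration log — 15 steps:
  step 1. node 0  ⊔preds=101001  new=101001  old=000000  +wl: 
  step 2. node 1  ⊔preds=101001  new=101001  old=000000  +wl: 
  step 3. node 2  ⊔preds=101001  new=110111  old=000000  +wl: 1
  step 4. node 3  ⊔preds=101001  new=101001  old=000000  +wl: 
  step 5. node 4  ⊔preds=101001  new=111110  old=000000  +wl: 
  step 6. node 5  ⊔preds=000000  new=101011  old=101001  +wl: 0,2
  step 7. node 6  ⊔preds=111111  new=111111  old=000000  +wl: 
  step 8. node 7  ⊔preds=101001  new=101001  old=000000  +wl: 
  step 9. node 1  ⊔preds=111111  new=111111  old=101001  +wl: 7
  step 10. node 0  ⊔preds=101011  new=101011  old=101001  +wl: 3,4
  step 11. node 2  ⊔preds=101011  new=110111  stable
  step 12. node 7  ⊔preds=111111  new=111111  old=101001  +wl: 1
  step 13. node 3  ⊔preds=101011  new=101011  old=101001  +wl: 
  step 14. node 4  ⊔preds=101011  new=111110  stable
  step 15. node 1  ⊔preds=111111  new=111111  stable

Least fixpoint reached:
  node 0: 101011
  node 1: 111111
  node 2: 110111
  node 3: 101011
  node 4: 111110
  node 5: 101011
  node 6: 111111
  node 7: 111111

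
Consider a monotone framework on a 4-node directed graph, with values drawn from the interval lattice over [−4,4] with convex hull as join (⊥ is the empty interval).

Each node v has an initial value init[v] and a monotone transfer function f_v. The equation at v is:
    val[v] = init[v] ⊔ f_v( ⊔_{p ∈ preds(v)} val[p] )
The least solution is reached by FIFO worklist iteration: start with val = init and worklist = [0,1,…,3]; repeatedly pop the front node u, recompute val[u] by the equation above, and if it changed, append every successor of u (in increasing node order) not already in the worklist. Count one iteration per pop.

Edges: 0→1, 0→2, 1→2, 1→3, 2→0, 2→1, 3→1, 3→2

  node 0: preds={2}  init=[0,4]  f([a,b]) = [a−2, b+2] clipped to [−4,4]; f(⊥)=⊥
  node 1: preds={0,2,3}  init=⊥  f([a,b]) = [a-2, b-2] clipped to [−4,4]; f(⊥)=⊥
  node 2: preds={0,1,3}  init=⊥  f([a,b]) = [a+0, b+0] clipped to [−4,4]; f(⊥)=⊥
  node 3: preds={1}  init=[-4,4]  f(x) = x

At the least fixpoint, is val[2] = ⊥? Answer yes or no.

Worklist (7 pops):
  #1 pop 0: in=⊥ → [0,4] (no change)
  #2 pop 1: in=[-4,4] → [-4,2] (was ⊥); enqueue []
  #3 pop 2: in=[-4,4] → [-4,4] (was ⊥); enqueue [0,1]
  #4 pop 3: in=[-4,2] → [-4,4] (no change)
  #5 pop 0: in=[-4,4] → [-4,4] (was [0,4]); enqueue [2]
  #6 pop 1: in=[-4,4] → [-4,2] (no change)
  #7 pop 2: in=[-4,4] → [-4,4] (no change)

Fixpoint:
  val[0] = [-4,4]
  val[1] = [-4,2]
  val[2] = [-4,4]
  val[3] = [-4,4]

no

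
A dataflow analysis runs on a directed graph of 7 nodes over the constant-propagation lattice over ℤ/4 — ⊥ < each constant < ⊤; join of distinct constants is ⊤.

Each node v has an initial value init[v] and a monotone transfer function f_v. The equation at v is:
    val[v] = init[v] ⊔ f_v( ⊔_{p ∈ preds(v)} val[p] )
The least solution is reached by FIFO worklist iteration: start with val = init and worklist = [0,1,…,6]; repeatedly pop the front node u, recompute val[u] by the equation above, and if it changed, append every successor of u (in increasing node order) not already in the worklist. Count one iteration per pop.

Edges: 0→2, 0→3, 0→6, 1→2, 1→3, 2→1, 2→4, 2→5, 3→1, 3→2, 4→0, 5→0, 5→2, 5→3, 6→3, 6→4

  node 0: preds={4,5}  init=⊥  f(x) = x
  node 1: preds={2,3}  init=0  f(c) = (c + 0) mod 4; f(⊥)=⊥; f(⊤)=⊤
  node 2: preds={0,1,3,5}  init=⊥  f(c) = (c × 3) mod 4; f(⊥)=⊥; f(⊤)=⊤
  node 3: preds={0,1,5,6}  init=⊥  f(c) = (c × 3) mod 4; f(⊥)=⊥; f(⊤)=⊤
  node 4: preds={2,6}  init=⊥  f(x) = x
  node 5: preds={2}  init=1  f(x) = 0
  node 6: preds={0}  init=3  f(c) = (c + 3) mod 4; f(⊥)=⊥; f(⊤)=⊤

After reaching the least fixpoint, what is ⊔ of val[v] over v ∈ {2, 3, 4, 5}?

⊤

Trace (14 dequeues):
  [1] u=0 | in 1 | out 1 | prev ⊥ | push {}
  [2] u=1 | in ⊥ | out 0 | ==
  [3] u=2 | in ⊤ | out ⊤ | prev ⊥ | push {1}
  [4] u=3 | in ⊤ | out ⊤ | prev ⊥ | push {2}
  [5] u=4 | in ⊤ | out ⊤ | prev ⊥ | push {0}
  [6] u=5 | in ⊤ | out ⊤ | prev 1 | push {3}
  [7] u=6 | in 1 | out ⊤ | prev 3 | push {4}
  [8] u=1 | in ⊤ | out ⊤ | prev 0 | push {}
  [9] u=2 | in ⊤ | out ⊤ | ==
  [10] u=0 | in ⊤ | out ⊤ | prev 1 | push {2,6}
  [11] u=3 | in ⊤ | out ⊤ | ==
  [12] u=4 | in ⊤ | out ⊤ | ==
  [13] u=2 | in ⊤ | out ⊤ | ==
  [14] u=6 | in ⊤ | out ⊤ | ==

Converged values:
  [0] ⊤
  [1] ⊤
  [2] ⊤
  [3] ⊤
  [4] ⊤
  [5] ⊤
  [6] ⊤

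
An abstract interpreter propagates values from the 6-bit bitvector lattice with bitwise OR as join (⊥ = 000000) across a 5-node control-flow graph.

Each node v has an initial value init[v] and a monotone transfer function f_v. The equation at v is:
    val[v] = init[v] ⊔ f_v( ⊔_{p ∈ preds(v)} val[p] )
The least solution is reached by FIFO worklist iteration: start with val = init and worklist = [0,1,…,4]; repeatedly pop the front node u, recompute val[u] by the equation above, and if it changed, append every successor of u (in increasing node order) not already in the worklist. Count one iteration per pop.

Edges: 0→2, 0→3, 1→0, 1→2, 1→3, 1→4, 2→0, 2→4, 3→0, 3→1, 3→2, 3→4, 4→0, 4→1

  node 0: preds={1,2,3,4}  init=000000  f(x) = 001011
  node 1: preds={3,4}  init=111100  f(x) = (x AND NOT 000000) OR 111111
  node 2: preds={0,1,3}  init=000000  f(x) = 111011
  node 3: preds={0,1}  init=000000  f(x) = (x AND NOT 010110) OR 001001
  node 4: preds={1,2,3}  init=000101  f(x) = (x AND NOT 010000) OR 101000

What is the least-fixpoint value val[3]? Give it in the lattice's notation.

101001

Worklist (8 pops):
  #1 pop 0: in=111101 → 001011 (was 000000); enqueue []
  #2 pop 1: in=000101 → 111111 (was 111100); enqueue [0]
  #3 pop 2: in=111111 → 111011 (was 000000); enqueue []
  #4 pop 3: in=111111 → 101001 (was 000000); enqueue [1,2]
  #5 pop 4: in=111111 → 101111 (was 000101); enqueue []
  #6 pop 0: in=111111 → 001011 (no change)
  #7 pop 1: in=101111 → 111111 (no change)
  #8 pop 2: in=111111 → 111011 (no change)

Fixpoint:
  val[0] = 001011
  val[1] = 111111
  val[2] = 111011
  val[3] = 101001
  val[4] = 101111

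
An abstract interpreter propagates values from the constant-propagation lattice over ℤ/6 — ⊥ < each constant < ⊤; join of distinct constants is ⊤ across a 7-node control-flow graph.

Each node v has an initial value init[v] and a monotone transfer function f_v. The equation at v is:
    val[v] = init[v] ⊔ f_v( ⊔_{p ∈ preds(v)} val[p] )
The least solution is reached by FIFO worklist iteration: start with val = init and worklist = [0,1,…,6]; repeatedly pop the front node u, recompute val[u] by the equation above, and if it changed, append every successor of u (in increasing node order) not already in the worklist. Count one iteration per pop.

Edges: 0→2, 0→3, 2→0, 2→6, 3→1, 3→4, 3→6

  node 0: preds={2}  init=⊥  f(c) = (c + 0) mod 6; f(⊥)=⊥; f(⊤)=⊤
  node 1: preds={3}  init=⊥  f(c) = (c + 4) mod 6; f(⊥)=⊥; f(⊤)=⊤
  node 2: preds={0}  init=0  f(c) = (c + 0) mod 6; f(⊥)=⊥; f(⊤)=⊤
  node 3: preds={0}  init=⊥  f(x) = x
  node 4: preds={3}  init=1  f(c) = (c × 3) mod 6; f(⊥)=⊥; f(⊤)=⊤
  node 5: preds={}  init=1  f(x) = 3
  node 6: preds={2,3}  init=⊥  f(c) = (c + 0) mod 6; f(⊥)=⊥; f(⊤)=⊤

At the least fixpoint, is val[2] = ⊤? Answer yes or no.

no

Worklist (8 pops):
  #1 pop 0: in=0 → 0 (was ⊥); enqueue []
  #2 pop 1: in=⊥ → ⊥ (no change)
  #3 pop 2: in=0 → 0 (no change)
  #4 pop 3: in=0 → 0 (was ⊥); enqueue [1]
  #5 pop 4: in=0 → ⊤ (was 1); enqueue []
  #6 pop 5: in=⊥ → ⊤ (was 1); enqueue []
  #7 pop 6: in=0 → 0 (was ⊥); enqueue []
  #8 pop 1: in=0 → 4 (was ⊥); enqueue []

Fixpoint:
  val[0] = 0
  val[1] = 4
  val[2] = 0
  val[3] = 0
  val[4] = ⊤
  val[5] = ⊤
  val[6] = 0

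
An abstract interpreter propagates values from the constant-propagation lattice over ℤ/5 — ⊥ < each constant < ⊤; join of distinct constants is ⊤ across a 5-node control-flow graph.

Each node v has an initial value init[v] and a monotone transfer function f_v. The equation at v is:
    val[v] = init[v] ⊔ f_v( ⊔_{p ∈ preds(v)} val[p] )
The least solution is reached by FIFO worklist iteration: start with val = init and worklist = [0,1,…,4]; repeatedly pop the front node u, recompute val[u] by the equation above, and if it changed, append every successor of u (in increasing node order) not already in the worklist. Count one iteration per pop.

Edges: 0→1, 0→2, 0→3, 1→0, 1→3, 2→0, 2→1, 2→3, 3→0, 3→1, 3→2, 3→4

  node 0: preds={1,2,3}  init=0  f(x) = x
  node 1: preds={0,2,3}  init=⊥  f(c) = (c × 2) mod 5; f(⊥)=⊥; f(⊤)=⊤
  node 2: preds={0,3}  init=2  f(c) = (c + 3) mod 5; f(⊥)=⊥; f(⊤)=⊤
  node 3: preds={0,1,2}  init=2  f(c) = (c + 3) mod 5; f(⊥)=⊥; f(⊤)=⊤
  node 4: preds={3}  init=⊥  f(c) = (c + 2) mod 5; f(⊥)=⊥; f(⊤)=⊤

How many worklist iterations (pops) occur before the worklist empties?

Iteration log — 8 steps:
  step 1. node 0  ⊔preds=2  new=⊤  old=0  +wl: 
  step 2. node 1  ⊔preds=⊤  new=⊤  old=⊥  +wl: 0
  step 3. node 2  ⊔preds=⊤  new=⊤  old=2  +wl: 1
  step 4. node 3  ⊔preds=⊤  new=⊤  old=2  +wl: 2
  step 5. node 4  ⊔preds=⊤  new=⊤  old=⊥  +wl: 
  step 6. node 0  ⊔preds=⊤  new=⊤  stable
  step 7. node 1  ⊔preds=⊤  new=⊤  stable
  step 8. node 2  ⊔preds=⊤  new=⊤  stable

Least fixpoint reached:
  node 0: ⊤
  node 1: ⊤
  node 2: ⊤
  node 3: ⊤
  node 4: ⊤

8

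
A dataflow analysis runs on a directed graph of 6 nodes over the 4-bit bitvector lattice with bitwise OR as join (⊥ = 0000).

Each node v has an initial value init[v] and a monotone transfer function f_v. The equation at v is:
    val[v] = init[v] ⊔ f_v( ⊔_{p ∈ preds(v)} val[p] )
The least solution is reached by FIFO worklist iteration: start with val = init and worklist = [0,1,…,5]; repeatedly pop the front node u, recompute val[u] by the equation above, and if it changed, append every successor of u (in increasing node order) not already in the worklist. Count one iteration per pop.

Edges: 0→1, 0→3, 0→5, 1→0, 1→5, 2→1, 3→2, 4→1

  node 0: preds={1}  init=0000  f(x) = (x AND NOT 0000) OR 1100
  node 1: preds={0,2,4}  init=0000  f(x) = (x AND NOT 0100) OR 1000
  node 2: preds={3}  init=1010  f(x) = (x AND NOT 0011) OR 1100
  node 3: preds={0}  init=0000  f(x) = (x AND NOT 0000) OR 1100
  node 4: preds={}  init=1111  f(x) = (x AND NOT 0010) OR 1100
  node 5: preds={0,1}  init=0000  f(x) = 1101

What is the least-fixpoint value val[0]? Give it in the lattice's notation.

1111

Iteration log — 12 steps:
  step 1. node 0  ⊔preds=0000  new=1100  old=0000  +wl: 
  step 2. node 1  ⊔preds=1111  new=1011  old=0000  +wl: 0
  step 3. node 2  ⊔preds=0000  new=1110  old=1010  +wl: 1
  step 4. node 3  ⊔preds=1100  new=1100  old=0000  +wl: 2
  step 5. node 4  ⊔preds=0000  new=1111  stable
  step 6. node 5  ⊔preds=1111  new=1101  old=0000  +wl: 
  step 7. node 0  ⊔preds=1011  new=1111  old=1100  +wl: 3,5
  step 8. node 1  ⊔preds=1111  new=1011  stable
  step 9. node 2  ⊔preds=1100  new=1110  stable
  step 10. node 3  ⊔preds=1111  new=1111  old=1100  +wl: 2
  step 11. node 5  ⊔preds=1111  new=1101  stable
  step 12. node 2  ⊔preds=1111  new=1110  stable

Least fixpoint reached:
  node 0: 1111
  node 1: 1011
  node 2: 1110
  node 3: 1111
  node 4: 1111
  node 5: 1101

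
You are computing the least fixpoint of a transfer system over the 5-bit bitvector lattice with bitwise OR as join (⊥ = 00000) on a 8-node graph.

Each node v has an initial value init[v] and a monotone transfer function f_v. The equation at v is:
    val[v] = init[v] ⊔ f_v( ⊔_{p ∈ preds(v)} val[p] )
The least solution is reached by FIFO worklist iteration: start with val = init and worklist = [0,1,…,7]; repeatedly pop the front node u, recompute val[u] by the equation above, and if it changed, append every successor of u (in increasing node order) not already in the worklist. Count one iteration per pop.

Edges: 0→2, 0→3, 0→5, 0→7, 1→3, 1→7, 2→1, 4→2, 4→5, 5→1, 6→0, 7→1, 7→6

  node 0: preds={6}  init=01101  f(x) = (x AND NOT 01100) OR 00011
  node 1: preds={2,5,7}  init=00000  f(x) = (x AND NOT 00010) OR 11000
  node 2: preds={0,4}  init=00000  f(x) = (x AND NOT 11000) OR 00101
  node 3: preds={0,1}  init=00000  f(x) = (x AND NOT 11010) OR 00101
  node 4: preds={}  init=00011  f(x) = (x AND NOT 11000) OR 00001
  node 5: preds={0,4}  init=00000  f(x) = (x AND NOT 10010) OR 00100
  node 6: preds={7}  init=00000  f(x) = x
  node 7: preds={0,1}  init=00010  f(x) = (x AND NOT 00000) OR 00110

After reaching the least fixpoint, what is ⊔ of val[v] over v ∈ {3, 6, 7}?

Iteration log — 18 steps:
  step 1. node 0  ⊔preds=00000  new=01111  old=01101  +wl: 
  step 2. node 1  ⊔preds=00010  new=11000  old=00000  +wl: 
  step 3. node 2  ⊔preds=01111  new=00111  old=00000  +wl: 1
  step 4. node 3  ⊔preds=11111  new=00101  old=00000  +wl: 
  step 5. node 4  ⊔preds=00000  new=00011  stable
  step 6. node 5  ⊔preds=01111  new=01101  old=00000  +wl: 
  step 7. node 6  ⊔preds=00010  new=00010  old=00000  +wl: 0
  step 8. node 7  ⊔preds=11111  new=11111  old=00010  +wl: 6
  step 9. node 1  ⊔preds=11111  new=11101  old=11000  +wl: 3,7
  step 10. node 0  ⊔preds=00010  new=01111  stable
  step 11. node 6  ⊔preds=11111  new=11111  old=00010  +wl: 0
  step 12. node 3  ⊔preds=11111  new=00101  stable
  step 13. node 7  ⊔preds=11111  new=11111  stable
  step 14. node 0  ⊔preds=11111  new=11111  old=01111  +wl: 2,3,5,7
  step 15. node 2  ⊔preds=11111  new=00111  stable
  step 16. node 3  ⊔preds=11111  new=00101  stable
  step 17. node 5  ⊔preds=11111  new=01101  stable
  step 18. node 7  ⊔preds=11111  new=11111  stable

Least fixpoint reached:
  node 0: 11111
  node 1: 11101
  node 2: 00111
  node 3: 00101
  node 4: 00011
  node 5: 01101
  node 6: 11111
  node 7: 11111

11111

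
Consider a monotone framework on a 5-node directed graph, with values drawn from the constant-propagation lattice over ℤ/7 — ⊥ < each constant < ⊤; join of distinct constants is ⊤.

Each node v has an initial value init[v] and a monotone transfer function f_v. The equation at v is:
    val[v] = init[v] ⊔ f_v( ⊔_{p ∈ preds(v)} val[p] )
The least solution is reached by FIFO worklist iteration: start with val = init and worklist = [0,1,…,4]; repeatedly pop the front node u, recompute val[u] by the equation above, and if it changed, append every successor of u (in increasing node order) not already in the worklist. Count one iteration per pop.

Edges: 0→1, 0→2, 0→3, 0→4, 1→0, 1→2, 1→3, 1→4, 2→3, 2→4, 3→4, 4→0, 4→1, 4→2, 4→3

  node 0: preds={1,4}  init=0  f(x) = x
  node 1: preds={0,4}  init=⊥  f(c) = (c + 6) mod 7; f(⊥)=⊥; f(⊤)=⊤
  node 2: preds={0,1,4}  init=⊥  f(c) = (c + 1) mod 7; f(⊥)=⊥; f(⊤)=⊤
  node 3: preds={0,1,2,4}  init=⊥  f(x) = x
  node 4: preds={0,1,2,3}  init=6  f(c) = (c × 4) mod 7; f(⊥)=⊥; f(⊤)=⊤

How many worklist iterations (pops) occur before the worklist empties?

Iteration log — 9 steps:
  step 1. node 0  ⊔preds=6  new=⊤  old=0  +wl: 
  step 2. node 1  ⊔preds=⊤  new=⊤  old=⊥  +wl: 0
  step 3. node 2  ⊔preds=⊤  new=⊤  old=⊥  +wl: 
  step 4. node 3  ⊔preds=⊤  new=⊤  old=⊥  +wl: 
  step 5. node 4  ⊔preds=⊤  new=⊤  old=6  +wl: 1,2,3
  step 6. node 0  ⊔preds=⊤  new=⊤  stable
  step 7. node 1  ⊔preds=⊤  new=⊤  stable
  step 8. node 2  ⊔preds=⊤  new=⊤  stable
  step 9. node 3  ⊔preds=⊤  new=⊤  stable

Least fixpoint reached:
  node 0: ⊤
  node 1: ⊤
  node 2: ⊤
  node 3: ⊤
  node 4: ⊤

9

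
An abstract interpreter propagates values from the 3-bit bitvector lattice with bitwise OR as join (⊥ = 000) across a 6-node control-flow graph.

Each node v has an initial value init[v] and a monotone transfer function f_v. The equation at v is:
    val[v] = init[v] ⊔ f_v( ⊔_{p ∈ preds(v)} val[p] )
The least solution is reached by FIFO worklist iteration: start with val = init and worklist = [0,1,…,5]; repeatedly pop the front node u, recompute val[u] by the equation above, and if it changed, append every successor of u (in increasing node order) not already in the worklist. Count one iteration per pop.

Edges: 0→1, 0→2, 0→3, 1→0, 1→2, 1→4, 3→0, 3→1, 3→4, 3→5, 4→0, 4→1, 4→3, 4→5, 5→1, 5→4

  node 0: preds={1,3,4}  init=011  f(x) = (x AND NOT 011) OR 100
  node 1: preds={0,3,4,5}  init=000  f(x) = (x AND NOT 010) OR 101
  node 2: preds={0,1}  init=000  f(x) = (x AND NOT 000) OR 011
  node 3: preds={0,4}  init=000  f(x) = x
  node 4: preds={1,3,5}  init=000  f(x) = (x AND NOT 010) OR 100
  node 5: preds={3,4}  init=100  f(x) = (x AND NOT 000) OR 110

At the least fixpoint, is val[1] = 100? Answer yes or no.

Trace (10 dequeues):
  [1] u=0 | in 000 | out 111 | prev 011 | push {}
  [2] u=1 | in 111 | out 101 | prev 000 | push {0}
  [3] u=2 | in 111 | out 111 | prev 000 | push {}
  [4] u=3 | in 111 | out 111 | prev 000 | push {1}
  [5] u=4 | in 111 | out 101 | prev 000 | push {3}
  [6] u=5 | in 111 | out 111 | prev 100 | push {4}
  [7] u=0 | in 111 | out 111 | ==
  [8] u=1 | in 111 | out 101 | ==
  [9] u=3 | in 111 | out 111 | ==
  [10] u=4 | in 111 | out 101 | ==

Converged values:
  [0] 111
  [1] 101
  [2] 111
  [3] 111
  [4] 101
  [5] 111

no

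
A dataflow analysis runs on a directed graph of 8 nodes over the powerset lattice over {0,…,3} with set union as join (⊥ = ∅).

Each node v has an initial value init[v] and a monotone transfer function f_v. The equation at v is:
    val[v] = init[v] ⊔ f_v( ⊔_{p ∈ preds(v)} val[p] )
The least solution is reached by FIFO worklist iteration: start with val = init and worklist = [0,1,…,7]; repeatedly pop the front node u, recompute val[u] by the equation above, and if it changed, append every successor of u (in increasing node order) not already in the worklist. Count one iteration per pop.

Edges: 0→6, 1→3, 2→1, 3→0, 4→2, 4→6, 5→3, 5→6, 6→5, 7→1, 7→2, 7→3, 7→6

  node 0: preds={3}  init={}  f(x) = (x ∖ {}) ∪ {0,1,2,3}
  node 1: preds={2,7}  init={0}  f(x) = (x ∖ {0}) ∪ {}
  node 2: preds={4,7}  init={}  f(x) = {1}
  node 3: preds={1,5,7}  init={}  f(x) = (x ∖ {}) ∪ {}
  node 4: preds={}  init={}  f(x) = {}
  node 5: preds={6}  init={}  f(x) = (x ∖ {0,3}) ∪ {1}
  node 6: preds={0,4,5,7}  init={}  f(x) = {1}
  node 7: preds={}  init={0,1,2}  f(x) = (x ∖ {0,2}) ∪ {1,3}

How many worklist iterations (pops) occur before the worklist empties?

15

Iteration log — 15 steps:
  step 1. node 0  ⊔preds={}  new={0,1,2,3}  old={}  +wl: 
  step 2. node 1  ⊔preds={0,1,2}  new={0,1,2}  old={0}  +wl: 
  step 3. node 2  ⊔preds={0,1,2}  new={1}  old={}  +wl: 1
  step 4. node 3  ⊔preds={0,1,2}  new={0,1,2}  old={}  +wl: 0
  step 5. node 4  ⊔preds={}  new={}  stable
  step 6. node 5  ⊔preds={}  new={1}  old={}  +wl: 3
  step 7. node 6  ⊔preds={0,1,2,3}  new={1}  old={}  +wl: 5
  step 8. node 7  ⊔preds={}  new={0,1,2,3}  old={0,1,2}  +wl: 2,6
  step 9. node 1  ⊔preds={0,1,2,3}  new={0,1,2,3}  old={0,1,2}  +wl: 
  step 10. node 0  ⊔preds={0,1,2}  new={0,1,2,3}  stable
  step 11. node 3  ⊔preds={0,1,2,3}  new={0,1,2,3}  old={0,1,2}  +wl: 0
  step 12. node 5  ⊔preds={1}  new={1}  stable
  step 13. node 2  ⊔preds={0,1,2,3}  new={1}  stable
  step 14. node 6  ⊔preds={0,1,2,3}  new={1}  stable
  step 15. node 0  ⊔preds={0,1,2,3}  new={0,1,2,3}  stable

Least fixpoint reached:
  node 0: {0,1,2,3}
  node 1: {0,1,2,3}
  node 2: {1}
  node 3: {0,1,2,3}
  node 4: {}
  node 5: {1}
  node 6: {1}
  node 7: {0,1,2,3}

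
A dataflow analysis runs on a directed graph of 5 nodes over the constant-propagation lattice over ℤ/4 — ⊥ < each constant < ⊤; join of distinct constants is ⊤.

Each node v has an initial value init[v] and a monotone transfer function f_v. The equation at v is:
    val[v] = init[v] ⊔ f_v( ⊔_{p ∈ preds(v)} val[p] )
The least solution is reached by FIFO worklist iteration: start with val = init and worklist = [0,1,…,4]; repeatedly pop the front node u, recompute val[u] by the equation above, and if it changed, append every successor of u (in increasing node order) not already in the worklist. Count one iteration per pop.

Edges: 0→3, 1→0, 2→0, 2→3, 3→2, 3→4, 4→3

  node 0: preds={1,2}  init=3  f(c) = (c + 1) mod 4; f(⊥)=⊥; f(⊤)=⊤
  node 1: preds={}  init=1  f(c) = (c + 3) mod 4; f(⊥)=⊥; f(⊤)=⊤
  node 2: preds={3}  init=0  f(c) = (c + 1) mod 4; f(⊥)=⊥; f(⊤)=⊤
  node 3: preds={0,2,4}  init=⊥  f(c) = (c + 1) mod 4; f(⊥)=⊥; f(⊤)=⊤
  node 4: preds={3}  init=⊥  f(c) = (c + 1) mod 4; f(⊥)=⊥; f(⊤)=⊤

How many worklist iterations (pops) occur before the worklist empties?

Worklist (8 pops):
  #1 pop 0: in=⊤ → ⊤ (was 3); enqueue []
  #2 pop 1: in=⊥ → 1 (no change)
  #3 pop 2: in=⊥ → 0 (no change)
  #4 pop 3: in=⊤ → ⊤ (was ⊥); enqueue [2]
  #5 pop 4: in=⊤ → ⊤ (was ⊥); enqueue [3]
  #6 pop 2: in=⊤ → ⊤ (was 0); enqueue [0]
  #7 pop 3: in=⊤ → ⊤ (no change)
  #8 pop 0: in=⊤ → ⊤ (no change)

Fixpoint:
  val[0] = ⊤
  val[1] = 1
  val[2] = ⊤
  val[3] = ⊤
  val[4] = ⊤

8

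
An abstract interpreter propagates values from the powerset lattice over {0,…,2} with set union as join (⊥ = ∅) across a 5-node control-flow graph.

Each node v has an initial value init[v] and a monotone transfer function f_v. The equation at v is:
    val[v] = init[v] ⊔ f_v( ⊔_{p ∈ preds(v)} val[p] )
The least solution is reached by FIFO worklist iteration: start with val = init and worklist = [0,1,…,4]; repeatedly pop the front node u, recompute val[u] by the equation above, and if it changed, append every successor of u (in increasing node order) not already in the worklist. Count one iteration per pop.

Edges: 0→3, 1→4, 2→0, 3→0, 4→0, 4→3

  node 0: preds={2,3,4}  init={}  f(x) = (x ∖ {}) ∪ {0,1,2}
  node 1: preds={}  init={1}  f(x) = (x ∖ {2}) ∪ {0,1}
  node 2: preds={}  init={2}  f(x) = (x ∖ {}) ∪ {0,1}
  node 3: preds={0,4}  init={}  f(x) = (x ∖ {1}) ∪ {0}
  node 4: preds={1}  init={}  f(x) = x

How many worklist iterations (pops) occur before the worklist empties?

Iteration log — 7 steps:
  step 1. node 0  ⊔preds={2}  new={0,1,2}  old={}  +wl: 
  step 2. node 1  ⊔preds={}  new={0,1}  old={1}  +wl: 
  step 3. node 2  ⊔preds={}  new={0,1,2}  old={2}  +wl: 0
  step 4. node 3  ⊔preds={0,1,2}  new={0,2}  old={}  +wl: 
  step 5. node 4  ⊔preds={0,1}  new={0,1}  old={}  +wl: 3
  step 6. node 0  ⊔preds={0,1,2}  new={0,1,2}  stable
  step 7. node 3  ⊔preds={0,1,2}  new={0,2}  stable

Least fixpoint reached:
  node 0: {0,1,2}
  node 1: {0,1}
  node 2: {0,1,2}
  node 3: {0,2}
  node 4: {0,1}

7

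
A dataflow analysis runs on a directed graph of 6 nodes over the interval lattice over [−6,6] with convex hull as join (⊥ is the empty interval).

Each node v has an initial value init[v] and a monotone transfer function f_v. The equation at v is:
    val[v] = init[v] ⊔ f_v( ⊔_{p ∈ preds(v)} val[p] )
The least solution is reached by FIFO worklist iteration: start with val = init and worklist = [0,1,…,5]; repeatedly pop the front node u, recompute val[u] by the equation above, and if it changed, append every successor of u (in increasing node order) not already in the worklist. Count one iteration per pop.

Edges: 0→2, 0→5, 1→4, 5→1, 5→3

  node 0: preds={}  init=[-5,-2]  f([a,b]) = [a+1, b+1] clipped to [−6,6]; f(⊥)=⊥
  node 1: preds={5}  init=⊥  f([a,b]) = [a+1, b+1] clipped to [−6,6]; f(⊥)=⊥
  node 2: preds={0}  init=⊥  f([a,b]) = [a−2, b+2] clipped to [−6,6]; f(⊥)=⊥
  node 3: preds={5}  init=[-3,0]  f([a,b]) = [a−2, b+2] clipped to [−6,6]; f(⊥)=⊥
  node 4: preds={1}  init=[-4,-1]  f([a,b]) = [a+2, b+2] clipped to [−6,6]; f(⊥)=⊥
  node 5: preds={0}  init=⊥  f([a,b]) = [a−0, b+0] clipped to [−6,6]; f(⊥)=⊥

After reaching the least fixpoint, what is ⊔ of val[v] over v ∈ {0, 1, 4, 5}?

[-5,1]

Trace (9 dequeues):
  [1] u=0 | in ⊥ | out [-5,-2] | ==
  [2] u=1 | in ⊥ | out ⊥ | ==
  [3] u=2 | in [-5,-2] | out [-6,0] | prev ⊥ | push {}
  [4] u=3 | in ⊥ | out [-3,0] | ==
  [5] u=4 | in ⊥ | out [-4,-1] | ==
  [6] u=5 | in [-5,-2] | out [-5,-2] | prev ⊥ | push {1,3}
  [7] u=1 | in [-5,-2] | out [-4,-1] | prev ⊥ | push {4}
  [8] u=3 | in [-5,-2] | out [-6,0] | prev [-3,0] | push {}
  [9] u=4 | in [-4,-1] | out [-4,1] | prev [-4,-1] | push {}

Converged values:
  [0] [-5,-2]
  [1] [-4,-1]
  [2] [-6,0]
  [3] [-6,0]
  [4] [-4,1]
  [5] [-5,-2]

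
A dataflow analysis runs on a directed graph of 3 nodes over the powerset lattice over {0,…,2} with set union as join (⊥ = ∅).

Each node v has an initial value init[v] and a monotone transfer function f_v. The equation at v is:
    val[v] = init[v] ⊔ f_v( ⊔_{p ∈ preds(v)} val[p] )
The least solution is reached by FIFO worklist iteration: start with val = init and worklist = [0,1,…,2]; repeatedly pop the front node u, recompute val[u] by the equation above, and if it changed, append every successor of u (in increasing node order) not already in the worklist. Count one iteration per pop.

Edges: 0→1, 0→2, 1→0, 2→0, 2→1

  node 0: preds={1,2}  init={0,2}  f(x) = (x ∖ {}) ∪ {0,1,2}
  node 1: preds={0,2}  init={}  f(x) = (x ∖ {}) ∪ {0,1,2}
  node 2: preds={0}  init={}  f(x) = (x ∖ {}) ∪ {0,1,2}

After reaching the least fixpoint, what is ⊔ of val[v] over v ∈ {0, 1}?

{0,1,2}

Trace (5 dequeues):
  [1] u=0 | in {} | out {0,1,2} | prev {0,2} | push {}
  [2] u=1 | in {0,1,2} | out {0,1,2} | prev {} | push {0}
  [3] u=2 | in {0,1,2} | out {0,1,2} | prev {} | push {1}
  [4] u=0 | in {0,1,2} | out {0,1,2} | ==
  [5] u=1 | in {0,1,2} | out {0,1,2} | ==

Converged values:
  [0] {0,1,2}
  [1] {0,1,2}
  [2] {0,1,2}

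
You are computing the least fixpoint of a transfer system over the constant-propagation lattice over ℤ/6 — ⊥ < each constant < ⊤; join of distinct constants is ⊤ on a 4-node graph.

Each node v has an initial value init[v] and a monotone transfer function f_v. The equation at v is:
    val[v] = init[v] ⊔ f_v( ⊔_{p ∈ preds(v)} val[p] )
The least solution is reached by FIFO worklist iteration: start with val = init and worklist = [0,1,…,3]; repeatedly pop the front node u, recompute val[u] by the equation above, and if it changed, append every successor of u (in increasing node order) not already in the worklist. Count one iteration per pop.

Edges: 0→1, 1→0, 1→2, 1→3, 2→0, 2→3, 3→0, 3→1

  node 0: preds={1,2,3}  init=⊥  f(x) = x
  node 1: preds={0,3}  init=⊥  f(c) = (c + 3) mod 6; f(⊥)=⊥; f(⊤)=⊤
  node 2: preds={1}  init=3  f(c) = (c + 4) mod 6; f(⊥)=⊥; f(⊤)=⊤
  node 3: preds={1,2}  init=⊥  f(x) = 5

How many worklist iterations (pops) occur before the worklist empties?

9

Trace (9 dequeues):
  [1] u=0 | in 3 | out 3 | prev ⊥ | push {}
  [2] u=1 | in 3 | out 0 | prev ⊥ | push {0}
  [3] u=2 | in 0 | out ⊤ | prev 3 | push {}
  [4] u=3 | in ⊤ | out 5 | prev ⊥ | push {1}
  [5] u=0 | in ⊤ | out ⊤ | prev 3 | push {}
  [6] u=1 | in ⊤ | out ⊤ | prev 0 | push {0,2,3}
  [7] u=0 | in ⊤ | out ⊤ | ==
  [8] u=2 | in ⊤ | out ⊤ | ==
  [9] u=3 | in ⊤ | out 5 | ==

Converged values:
  [0] ⊤
  [1] ⊤
  [2] ⊤
  [3] 5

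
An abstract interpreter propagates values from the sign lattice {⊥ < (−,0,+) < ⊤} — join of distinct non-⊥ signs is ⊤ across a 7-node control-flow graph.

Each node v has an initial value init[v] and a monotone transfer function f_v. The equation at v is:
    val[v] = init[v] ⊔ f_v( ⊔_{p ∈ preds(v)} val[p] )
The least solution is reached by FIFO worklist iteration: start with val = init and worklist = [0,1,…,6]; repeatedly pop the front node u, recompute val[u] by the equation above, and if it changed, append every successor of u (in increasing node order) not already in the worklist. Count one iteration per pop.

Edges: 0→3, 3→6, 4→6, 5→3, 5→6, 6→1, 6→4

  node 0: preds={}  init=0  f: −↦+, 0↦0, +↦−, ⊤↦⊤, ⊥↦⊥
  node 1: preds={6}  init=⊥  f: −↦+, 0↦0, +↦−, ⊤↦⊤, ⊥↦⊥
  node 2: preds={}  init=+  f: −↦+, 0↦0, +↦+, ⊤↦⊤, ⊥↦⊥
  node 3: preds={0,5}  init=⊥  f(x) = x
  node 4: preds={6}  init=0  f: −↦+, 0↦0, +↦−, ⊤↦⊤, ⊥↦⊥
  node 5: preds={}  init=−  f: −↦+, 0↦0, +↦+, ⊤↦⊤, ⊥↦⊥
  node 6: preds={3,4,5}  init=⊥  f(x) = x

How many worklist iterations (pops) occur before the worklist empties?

10

Trace (10 dequeues):
  [1] u=0 | in ⊥ | out 0 | ==
  [2] u=1 | in ⊥ | out ⊥ | ==
  [3] u=2 | in ⊥ | out + | ==
  [4] u=3 | in ⊤ | out ⊤ | prev ⊥ | push {}
  [5] u=4 | in ⊥ | out 0 | ==
  [6] u=5 | in ⊥ | out − | ==
  [7] u=6 | in ⊤ | out ⊤ | prev ⊥ | push {1,4}
  [8] u=1 | in ⊤ | out ⊤ | prev ⊥ | push {}
  [9] u=4 | in ⊤ | out ⊤ | prev 0 | push {6}
  [10] u=6 | in ⊤ | out ⊤ | ==

Converged values:
  [0] 0
  [1] ⊤
  [2] +
  [3] ⊤
  [4] ⊤
  [5] −
  [6] ⊤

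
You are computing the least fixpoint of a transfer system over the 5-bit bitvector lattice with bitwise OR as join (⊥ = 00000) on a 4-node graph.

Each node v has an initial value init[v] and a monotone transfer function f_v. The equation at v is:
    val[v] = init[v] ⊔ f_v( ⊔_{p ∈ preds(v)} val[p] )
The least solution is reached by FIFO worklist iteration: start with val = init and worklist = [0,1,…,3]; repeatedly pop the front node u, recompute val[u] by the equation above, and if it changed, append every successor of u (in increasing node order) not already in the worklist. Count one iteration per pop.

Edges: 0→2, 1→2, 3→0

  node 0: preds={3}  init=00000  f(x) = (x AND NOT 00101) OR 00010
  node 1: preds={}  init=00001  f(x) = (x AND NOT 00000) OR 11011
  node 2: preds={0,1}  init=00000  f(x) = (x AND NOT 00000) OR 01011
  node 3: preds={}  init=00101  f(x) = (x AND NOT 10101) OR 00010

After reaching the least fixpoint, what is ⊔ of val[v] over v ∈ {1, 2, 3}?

11111

Trace (5 dequeues):
  [1] u=0 | in 00101 | out 00010 | prev 00000 | push {}
  [2] u=1 | in 00000 | out 11011 | prev 00001 | push {}
  [3] u=2 | in 11011 | out 11011 | prev 00000 | push {}
  [4] u=3 | in 00000 | out 00111 | prev 00101 | push {0}
  [5] u=0 | in 00111 | out 00010 | ==

Converged values:
  [0] 00010
  [1] 11011
  [2] 11011
  [3] 00111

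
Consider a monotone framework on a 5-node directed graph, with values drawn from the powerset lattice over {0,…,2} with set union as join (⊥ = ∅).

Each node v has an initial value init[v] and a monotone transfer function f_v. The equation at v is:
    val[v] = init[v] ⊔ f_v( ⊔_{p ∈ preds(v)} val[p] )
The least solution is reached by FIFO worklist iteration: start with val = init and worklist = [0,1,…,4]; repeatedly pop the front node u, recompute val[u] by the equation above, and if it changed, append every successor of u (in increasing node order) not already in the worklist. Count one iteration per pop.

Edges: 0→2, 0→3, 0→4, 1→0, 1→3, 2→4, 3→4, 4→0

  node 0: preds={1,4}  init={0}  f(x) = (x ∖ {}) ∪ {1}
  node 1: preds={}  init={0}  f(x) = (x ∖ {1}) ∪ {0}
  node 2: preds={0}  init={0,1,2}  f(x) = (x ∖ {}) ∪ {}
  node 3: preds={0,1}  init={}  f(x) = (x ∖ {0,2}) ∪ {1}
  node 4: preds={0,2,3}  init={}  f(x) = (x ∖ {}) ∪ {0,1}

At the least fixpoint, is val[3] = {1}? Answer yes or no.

Trace (9 dequeues):
  [1] u=0 | in {0} | out {0,1} | prev {0} | push {}
  [2] u=1 | in {} | out {0} | ==
  [3] u=2 | in {0,1} | out {0,1,2} | ==
  [4] u=3 | in {0,1} | out {1} | prev {} | push {}
  [5] u=4 | in {0,1,2} | out {0,1,2} | prev {} | push {0}
  [6] u=0 | in {0,1,2} | out {0,1,2} | prev {0,1} | push {2,3,4}
  [7] u=2 | in {0,1,2} | out {0,1,2} | ==
  [8] u=3 | in {0,1,2} | out {1} | ==
  [9] u=4 | in {0,1,2} | out {0,1,2} | ==

Converged values:
  [0] {0,1,2}
  [1] {0}
  [2] {0,1,2}
  [3] {1}
  [4] {0,1,2}

yes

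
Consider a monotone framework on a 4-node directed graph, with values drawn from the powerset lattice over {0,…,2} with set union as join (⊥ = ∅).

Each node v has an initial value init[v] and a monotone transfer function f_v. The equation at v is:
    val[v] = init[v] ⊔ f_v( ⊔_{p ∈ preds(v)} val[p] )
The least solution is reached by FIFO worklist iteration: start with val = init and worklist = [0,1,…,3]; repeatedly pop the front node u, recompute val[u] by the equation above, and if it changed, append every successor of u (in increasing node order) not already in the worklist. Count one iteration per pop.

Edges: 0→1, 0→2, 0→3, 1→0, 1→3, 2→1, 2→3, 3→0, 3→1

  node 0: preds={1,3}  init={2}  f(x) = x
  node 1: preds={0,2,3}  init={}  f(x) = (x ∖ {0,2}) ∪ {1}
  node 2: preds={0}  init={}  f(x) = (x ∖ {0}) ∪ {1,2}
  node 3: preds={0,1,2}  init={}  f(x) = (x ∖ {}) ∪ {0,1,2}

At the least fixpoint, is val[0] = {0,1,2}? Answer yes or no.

yes

Trace (8 dequeues):
  [1] u=0 | in {} | out {2} | ==
  [2] u=1 | in {2} | out {1} | prev {} | push {0}
  [3] u=2 | in {2} | out {1,2} | prev {} | push {1}
  [4] u=3 | in {1,2} | out {0,1,2} | prev {} | push {}
  [5] u=0 | in {0,1,2} | out {0,1,2} | prev {2} | push {2,3}
  [6] u=1 | in {0,1,2} | out {1} | ==
  [7] u=2 | in {0,1,2} | out {1,2} | ==
  [8] u=3 | in {0,1,2} | out {0,1,2} | ==

Converged values:
  [0] {0,1,2}
  [1] {1}
  [2] {1,2}
  [3] {0,1,2}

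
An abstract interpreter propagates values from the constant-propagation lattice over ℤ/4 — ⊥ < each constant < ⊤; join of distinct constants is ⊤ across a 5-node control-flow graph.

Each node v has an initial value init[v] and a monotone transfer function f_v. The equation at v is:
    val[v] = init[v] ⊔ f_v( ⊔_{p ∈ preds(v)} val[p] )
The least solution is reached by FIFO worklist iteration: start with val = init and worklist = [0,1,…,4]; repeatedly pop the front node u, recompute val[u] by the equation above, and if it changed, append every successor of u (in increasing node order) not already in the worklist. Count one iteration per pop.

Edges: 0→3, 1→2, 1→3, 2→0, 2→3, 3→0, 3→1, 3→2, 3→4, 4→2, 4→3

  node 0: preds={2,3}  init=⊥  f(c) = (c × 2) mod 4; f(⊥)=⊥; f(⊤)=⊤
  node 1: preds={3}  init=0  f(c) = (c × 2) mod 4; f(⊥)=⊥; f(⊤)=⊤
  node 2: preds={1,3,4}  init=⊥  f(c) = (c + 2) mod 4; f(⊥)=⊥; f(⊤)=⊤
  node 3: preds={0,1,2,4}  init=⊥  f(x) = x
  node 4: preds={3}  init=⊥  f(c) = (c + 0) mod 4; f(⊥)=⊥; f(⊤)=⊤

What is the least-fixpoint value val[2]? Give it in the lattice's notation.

Worklist (10 pops):
  #1 pop 0: in=⊥ → ⊥ (no change)
  #2 pop 1: in=⊥ → 0 (no change)
  #3 pop 2: in=0 → 2 (was ⊥); enqueue [0]
  #4 pop 3: in=⊤ → ⊤ (was ⊥); enqueue [1,2]
  #5 pop 4: in=⊤ → ⊤ (was ⊥); enqueue [3]
  #6 pop 0: in=⊤ → ⊤ (was ⊥); enqueue []
  #7 pop 1: in=⊤ → ⊤ (was 0); enqueue []
  #8 pop 2: in=⊤ → ⊤ (was 2); enqueue [0]
  #9 pop 3: in=⊤ → ⊤ (no change)
  #10 pop 0: in=⊤ → ⊤ (no change)

Fixpoint:
  val[0] = ⊤
  val[1] = ⊤
  val[2] = ⊤
  val[3] = ⊤
  val[4] = ⊤

⊤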